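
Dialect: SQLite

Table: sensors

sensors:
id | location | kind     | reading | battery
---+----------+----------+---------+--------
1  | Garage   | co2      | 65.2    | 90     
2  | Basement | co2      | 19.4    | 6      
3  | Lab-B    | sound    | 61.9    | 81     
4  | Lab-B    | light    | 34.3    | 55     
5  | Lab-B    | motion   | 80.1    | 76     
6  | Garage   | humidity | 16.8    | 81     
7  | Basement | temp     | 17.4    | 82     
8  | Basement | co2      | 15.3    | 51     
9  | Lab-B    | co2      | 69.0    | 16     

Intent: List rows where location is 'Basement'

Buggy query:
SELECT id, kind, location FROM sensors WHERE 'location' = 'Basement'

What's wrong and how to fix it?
Bug: 'location' in single quotes is a string literal, not the column; the comparison is literal-vs-literal and never true

Fix: Reference the column as location without single quotes

Corrected query:
SELECT id, kind, location FROM sensors WHERE location = 'Basement'

Result:
id | kind | location
---+------+---------
2  | co2  | Basement
7  | temp | Basement
8  | co2  | Basement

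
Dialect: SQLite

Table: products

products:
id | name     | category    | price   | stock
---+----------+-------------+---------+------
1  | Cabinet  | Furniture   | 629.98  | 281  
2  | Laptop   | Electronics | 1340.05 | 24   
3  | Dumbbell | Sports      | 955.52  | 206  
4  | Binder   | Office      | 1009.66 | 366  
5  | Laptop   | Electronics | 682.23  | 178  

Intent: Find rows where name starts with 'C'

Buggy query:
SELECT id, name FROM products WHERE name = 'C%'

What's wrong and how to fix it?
Bug: Wildcards only work with LIKE; '=' treats '%' as a literal character

Fix: Replace '=' with LIKE so 'C%' is treated as a pattern

Corrected query:
SELECT id, name FROM products WHERE name LIKE 'C%'

Result:
id | name   
---+--------
1  | Cabinet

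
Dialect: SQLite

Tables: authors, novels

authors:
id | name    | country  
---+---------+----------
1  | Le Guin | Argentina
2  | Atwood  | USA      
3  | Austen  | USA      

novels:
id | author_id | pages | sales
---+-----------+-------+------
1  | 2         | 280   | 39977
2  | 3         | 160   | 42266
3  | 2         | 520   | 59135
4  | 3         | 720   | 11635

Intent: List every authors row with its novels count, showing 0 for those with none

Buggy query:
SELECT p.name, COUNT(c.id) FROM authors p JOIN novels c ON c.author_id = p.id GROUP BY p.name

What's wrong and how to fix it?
Bug: INNER JOIN drops authors rows that have no matching novels rows

Fix: Switch to LEFT JOIN to retain unmatched parent rows

Corrected query:
SELECT p.name, COUNT(c.id) FROM authors p LEFT JOIN novels c ON c.author_id = p.id GROUP BY p.name

Result:
name    | COUNT(c.id)
--------+------------
Atwood  | 2          
Austen  | 2          
Le Guin | 0          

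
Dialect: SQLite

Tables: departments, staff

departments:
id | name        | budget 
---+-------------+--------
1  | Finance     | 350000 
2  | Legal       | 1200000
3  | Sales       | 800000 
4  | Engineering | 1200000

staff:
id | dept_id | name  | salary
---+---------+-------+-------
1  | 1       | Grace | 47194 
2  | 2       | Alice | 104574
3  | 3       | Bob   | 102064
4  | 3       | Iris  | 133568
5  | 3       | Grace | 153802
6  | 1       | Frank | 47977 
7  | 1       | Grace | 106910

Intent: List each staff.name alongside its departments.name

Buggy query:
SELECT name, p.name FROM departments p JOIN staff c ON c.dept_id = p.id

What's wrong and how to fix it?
Bug: Both tables have a 'name' column; the unqualified reference is ambiguous

Fix: Qualify the column with its table alias (c.name)

Corrected query:
SELECT c.name, p.name FROM departments p JOIN staff c ON c.dept_id = p.id

Result:
name  | name   
------+--------
Grace | Finance
Alice | Legal  
Bob   | Sales  
Iris  | Sales  
Grace | Sales  
Frank | Finance
Grace | Finance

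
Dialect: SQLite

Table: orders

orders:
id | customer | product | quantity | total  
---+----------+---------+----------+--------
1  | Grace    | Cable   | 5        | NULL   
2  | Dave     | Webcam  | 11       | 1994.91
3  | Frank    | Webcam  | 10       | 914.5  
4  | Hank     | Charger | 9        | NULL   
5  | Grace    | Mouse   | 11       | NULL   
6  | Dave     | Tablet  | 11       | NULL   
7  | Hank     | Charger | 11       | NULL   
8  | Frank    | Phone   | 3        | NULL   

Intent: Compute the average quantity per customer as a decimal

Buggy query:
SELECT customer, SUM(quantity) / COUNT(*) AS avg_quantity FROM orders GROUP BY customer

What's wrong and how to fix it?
Bug: SUM(quantity) and COUNT(*) are both integers; the division truncates the fractional part

Fix: Cast one side to REAL so the division keeps the fractional part

Corrected query:
SELECT customer, SUM(quantity) * 1.0 / COUNT(*) AS avg_quantity FROM orders GROUP BY customer

Result:
customer | avg_quantity
---------+-------------
Dave     | 11          
Frank    | 6.5         
Grace    | 8           
Hank     | 10          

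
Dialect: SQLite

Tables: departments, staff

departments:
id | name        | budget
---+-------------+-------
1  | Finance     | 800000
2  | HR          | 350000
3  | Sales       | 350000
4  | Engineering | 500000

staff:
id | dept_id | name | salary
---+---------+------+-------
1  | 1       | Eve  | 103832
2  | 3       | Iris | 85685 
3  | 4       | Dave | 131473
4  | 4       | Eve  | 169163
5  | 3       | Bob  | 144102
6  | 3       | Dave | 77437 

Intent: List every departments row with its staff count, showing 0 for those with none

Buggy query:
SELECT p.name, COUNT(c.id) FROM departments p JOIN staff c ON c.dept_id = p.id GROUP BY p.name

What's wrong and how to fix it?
Bug: An inner join excludes parents with zero children

Fix: Use LEFT JOIN so parents without children still appear (COUNT(c.id) gives 0)

Corrected query:
SELECT p.name, COUNT(c.id) FROM departments p LEFT JOIN staff c ON c.dept_id = p.id GROUP BY p.name

Result:
name        | COUNT(c.id)
------------+------------
Engineering | 2          
Finance     | 1          
HR          | 0          
Sales       | 3          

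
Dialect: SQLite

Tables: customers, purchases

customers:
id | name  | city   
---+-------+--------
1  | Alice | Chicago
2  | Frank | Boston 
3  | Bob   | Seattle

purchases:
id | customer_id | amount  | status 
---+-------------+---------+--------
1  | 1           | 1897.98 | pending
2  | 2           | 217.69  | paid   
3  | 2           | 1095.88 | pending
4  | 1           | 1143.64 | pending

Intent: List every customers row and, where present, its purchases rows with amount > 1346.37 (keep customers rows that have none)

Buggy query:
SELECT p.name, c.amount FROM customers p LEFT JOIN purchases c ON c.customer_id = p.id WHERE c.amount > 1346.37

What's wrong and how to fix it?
Bug: A WHERE condition on the right-hand table after LEFT JOIN drops unmatched parents

Fix: Put 'c.amount > 1346.37' in the JOIN's ON clause instead of WHERE

Corrected query:
SELECT p.name, c.amount FROM customers p LEFT JOIN purchases c ON c.customer_id = p.id AND c.amount > 1346.37

Result:
name  | amount 
------+--------
Alice | 1897.98
Frank | NULL   
Bob   | NULL   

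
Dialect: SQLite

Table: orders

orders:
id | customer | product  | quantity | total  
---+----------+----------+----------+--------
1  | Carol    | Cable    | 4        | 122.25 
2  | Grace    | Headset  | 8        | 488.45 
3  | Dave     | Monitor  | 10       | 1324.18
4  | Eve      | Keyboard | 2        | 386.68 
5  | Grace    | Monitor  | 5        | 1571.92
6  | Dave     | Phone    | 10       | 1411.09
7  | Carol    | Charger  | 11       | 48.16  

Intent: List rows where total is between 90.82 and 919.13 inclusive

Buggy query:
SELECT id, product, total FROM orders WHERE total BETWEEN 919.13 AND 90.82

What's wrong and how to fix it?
Bug: BETWEEN expects the lower bound first; with 919.13 AND 90.82 the range is empty

Fix: Swap the bounds so the smaller value comes first

Corrected query:
SELECT id, product, total FROM orders WHERE total BETWEEN 90.82 AND 919.13

Result:
id | product  | total 
---+----------+-------
1  | Cable    | 122.25
2  | Headset  | 488.45
4  | Keyboard | 386.68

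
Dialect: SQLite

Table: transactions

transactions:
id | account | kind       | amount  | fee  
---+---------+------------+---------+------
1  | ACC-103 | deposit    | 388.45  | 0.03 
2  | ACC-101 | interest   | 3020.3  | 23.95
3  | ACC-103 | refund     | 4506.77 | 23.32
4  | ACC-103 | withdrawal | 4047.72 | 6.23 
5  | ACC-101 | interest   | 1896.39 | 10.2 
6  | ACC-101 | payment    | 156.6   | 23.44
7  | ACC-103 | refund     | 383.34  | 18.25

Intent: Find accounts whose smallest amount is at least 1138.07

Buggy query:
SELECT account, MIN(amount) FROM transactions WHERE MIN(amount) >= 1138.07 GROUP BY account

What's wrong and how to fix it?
Bug: Aggregates like MIN are computed per group after WHERE runs

Fix: Use HAVING for the per-group MIN condition

Corrected query:
SELECT account, MIN(amount) FROM transactions GROUP BY account HAVING MIN(amount) >= 1138.07

Result:
(no rows)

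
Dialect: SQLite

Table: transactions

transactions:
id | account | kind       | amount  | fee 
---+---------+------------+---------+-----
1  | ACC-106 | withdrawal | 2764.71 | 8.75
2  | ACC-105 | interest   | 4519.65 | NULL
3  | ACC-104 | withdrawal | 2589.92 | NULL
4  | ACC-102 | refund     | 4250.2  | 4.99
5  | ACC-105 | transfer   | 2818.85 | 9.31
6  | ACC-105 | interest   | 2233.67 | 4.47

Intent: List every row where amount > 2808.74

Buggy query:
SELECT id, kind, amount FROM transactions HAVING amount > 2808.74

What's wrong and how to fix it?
Bug: HAVING filters the output of aggregation, but this query has no GROUP BY and no aggregate functions, so SQLite rejects it (HAVING clause on a non-aggregate query); the condition here is per row

Fix: Use WHERE for row-level filtering

Corrected query:
SELECT id, kind, amount FROM transactions WHERE amount > 2808.74

Result:
id | kind     | amount 
---+----------+--------
2  | interest | 4519.65
4  | refund   | 4250.2 
5  | transfer | 2818.85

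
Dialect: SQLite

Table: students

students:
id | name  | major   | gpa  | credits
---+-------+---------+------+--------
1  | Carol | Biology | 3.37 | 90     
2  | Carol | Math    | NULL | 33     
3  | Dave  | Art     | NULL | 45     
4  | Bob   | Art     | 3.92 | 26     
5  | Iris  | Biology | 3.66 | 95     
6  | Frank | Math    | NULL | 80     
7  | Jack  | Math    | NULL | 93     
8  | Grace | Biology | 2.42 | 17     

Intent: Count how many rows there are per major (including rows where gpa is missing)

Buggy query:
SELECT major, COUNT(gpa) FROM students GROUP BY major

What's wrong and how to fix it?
Bug: COUNT(gpa) skips NULLs, so groups with missing gpa are undercounted

Fix: Replace COUNT(gpa) with COUNT(*)

Corrected query:
SELECT major, COUNT(*) FROM students GROUP BY major

Result:
major   | COUNT(*)
--------+---------
Art     | 2       
Biology | 3       
Math    | 3       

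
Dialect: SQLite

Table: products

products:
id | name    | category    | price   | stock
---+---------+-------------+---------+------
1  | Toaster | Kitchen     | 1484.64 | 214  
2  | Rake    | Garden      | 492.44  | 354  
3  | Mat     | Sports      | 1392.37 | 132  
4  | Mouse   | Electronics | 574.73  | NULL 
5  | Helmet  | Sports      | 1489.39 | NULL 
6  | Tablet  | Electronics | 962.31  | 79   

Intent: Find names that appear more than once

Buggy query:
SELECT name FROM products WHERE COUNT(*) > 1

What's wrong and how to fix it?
Bug: COUNT(*) is an aggregate and cannot be used in WHERE

Fix: GROUP BY name, then filter groups with HAVING COUNT(*) > 1

Corrected query:
SELECT name FROM products GROUP BY name HAVING COUNT(*) > 1

Result:
(no rows)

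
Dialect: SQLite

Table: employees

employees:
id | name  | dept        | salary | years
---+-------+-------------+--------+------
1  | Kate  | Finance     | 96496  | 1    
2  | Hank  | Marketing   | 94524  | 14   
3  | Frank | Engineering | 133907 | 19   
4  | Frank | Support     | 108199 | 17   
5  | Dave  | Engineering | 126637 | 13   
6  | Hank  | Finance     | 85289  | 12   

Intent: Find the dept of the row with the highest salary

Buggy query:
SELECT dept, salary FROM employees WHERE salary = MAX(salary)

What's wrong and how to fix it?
Bug: WHERE is evaluated per row; an aggregate over the whole table isn't defined there

Fix: Use a subquery: WHERE salary = (SELECT MAX(salary) FROM employees)

Corrected query:
SELECT dept, salary FROM employees WHERE salary = (SELECT MAX(salary) FROM employees)

Result:
dept        | salary
------------+-------
Engineering | 133907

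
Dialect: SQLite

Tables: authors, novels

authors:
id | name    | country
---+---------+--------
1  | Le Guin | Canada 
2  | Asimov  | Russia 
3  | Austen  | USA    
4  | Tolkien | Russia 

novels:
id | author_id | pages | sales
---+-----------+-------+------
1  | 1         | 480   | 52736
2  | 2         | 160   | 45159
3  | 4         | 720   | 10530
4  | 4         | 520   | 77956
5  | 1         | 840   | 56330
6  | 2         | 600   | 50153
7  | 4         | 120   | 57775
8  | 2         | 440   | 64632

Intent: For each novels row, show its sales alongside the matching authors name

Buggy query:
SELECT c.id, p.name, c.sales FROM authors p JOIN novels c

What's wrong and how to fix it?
Bug: Missing join condition: each novels row is matched to all authors rows instead of just its own

Fix: Add ON c.author_id = p.id to the JOIN

Corrected query:
SELECT c.id, p.name, c.sales FROM authors p JOIN novels c ON c.author_id = p.id

Result:
id | name    | sales
---+---------+------
1  | Le Guin | 52736
2  | Asimov  | 45159
3  | Tolkien | 10530
4  | Tolkien | 77956
5  | Le Guin | 56330
6  | Asimov  | 50153
7  | Tolkien | 57775
8  | Asimov  | 64632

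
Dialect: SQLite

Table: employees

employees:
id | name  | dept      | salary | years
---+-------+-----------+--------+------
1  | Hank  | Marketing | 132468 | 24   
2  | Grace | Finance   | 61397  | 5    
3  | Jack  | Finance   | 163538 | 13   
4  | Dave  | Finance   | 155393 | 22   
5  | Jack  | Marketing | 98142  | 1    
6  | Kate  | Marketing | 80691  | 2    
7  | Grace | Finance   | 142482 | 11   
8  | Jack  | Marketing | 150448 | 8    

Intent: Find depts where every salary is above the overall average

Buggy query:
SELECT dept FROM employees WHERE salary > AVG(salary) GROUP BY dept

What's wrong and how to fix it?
Bug: AVG() is an aggregate; it can't sit directly in WHERE

Fix: Compute the overall average in a scalar subquery and compare each group's MIN against it in HAVING

Corrected query:
SELECT dept FROM employees GROUP BY dept HAVING MIN(salary) > (SELECT AVG(salary) FROM employees)

Result:
(no rows)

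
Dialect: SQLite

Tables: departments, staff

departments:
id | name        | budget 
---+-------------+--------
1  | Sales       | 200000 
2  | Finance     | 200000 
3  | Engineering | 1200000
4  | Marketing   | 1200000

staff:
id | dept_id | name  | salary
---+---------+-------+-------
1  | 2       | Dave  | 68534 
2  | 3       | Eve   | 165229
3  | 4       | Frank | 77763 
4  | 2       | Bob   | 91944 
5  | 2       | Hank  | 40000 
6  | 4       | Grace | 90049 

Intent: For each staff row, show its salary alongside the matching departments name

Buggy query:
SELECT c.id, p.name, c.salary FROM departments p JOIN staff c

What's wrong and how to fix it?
Bug: Missing join condition: each staff row is matched to all departments rows instead of just its own

Fix: Specify the join condition linking the foreign key to the parent id

Corrected query:
SELECT c.id, p.name, c.salary FROM departments p JOIN staff c ON c.dept_id = p.id

Result:
id | name        | salary
---+-------------+-------
1  | Finance     | 68534 
2  | Engineering | 165229
3  | Marketing   | 77763 
4  | Finance     | 91944 
5  | Finance     | 40000 
6  | Marketing   | 90049 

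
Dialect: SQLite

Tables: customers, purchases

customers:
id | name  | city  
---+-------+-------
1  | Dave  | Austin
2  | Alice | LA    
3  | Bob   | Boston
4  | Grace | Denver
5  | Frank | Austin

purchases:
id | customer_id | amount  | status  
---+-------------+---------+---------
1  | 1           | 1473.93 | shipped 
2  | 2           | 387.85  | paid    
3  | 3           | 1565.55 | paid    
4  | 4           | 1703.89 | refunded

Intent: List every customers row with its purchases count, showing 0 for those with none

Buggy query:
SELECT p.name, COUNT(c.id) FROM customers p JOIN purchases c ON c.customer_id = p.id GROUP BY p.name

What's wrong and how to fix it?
Bug: INNER JOIN drops customers rows that have no matching purchases rows

Fix: Switch to LEFT JOIN to retain unmatched parent rows

Corrected query:
SELECT p.name, COUNT(c.id) FROM customers p LEFT JOIN purchases c ON c.customer_id = p.id GROUP BY p.name

Result:
name  | COUNT(c.id)
------+------------
Alice | 1          
Bob   | 1          
Dave  | 1          
Frank | 0          
Grace | 1          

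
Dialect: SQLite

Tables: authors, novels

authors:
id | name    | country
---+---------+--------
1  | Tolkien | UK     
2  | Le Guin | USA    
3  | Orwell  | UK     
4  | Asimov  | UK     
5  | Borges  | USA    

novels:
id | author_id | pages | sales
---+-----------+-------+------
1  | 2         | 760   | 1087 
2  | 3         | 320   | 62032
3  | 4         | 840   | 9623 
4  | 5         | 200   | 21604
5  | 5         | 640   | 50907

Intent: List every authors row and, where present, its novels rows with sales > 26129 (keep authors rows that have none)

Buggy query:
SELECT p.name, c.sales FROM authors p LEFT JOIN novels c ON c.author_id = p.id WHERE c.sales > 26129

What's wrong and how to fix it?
Bug: Filtering c.sales in WHERE discards the NULL rows produced by LEFT JOIN, turning it into an inner join

Fix: Move the right-table condition into the ON clause so unmatched parents are kept

Corrected query:
SELECT p.name, c.sales FROM authors p LEFT JOIN novels c ON c.author_id = p.id AND c.sales > 26129

Result:
name    | sales
--------+------
Tolkien | NULL 
Le Guin | NULL 
Orwell  | 62032
Asimov  | NULL 
Borges  | 50907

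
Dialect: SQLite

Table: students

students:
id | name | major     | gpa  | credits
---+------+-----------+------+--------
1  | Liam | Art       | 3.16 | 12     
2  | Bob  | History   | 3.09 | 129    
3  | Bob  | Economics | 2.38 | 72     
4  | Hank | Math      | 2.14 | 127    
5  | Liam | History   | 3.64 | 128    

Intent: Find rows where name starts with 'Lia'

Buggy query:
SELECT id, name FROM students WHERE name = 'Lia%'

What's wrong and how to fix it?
Bug: Wildcards only work with LIKE; '=' treats '%' as a literal character

Fix: Replace '=' with LIKE so 'Lia%' is treated as a pattern

Corrected query:
SELECT id, name FROM students WHERE name LIKE 'Lia%'

Result:
id | name
---+-----
1  | Liam
5  | Liam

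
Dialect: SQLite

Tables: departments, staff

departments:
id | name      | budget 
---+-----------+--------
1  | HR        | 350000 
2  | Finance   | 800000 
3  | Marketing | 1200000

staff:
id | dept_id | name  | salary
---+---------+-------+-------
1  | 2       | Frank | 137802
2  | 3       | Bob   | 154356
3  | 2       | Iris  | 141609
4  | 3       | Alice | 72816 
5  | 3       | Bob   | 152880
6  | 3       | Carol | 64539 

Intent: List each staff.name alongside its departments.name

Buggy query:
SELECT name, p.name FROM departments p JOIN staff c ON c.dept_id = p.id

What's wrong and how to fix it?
Bug: 'name' exists in both joined tables, so the database can't tell which one is meant

Fix: Prefix ambiguous columns with the table alias

Corrected query:
SELECT c.name, p.name FROM departments p JOIN staff c ON c.dept_id = p.id

Result:
name  | name     
------+----------
Frank | Finance  
Bob   | Marketing
Iris  | Finance  
Alice | Marketing
Bob   | Marketing
Carol | Marketing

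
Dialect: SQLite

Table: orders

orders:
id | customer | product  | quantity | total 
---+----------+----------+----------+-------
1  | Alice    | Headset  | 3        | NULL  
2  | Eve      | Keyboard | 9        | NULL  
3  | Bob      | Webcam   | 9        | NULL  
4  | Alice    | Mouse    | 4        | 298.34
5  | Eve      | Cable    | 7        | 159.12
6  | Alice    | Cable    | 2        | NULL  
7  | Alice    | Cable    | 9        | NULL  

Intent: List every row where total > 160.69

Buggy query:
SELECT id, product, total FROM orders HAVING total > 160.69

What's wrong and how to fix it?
Bug: HAVING filters the output of aggregation, but this query has no GROUP BY and no aggregate functions, so SQLite rejects it (HAVING clause on a non-aggregate query); the condition here is per row

Fix: Use WHERE for row-level filtering

Corrected query:
SELECT id, product, total FROM orders WHERE total > 160.69

Result:
id | product | total 
---+---------+-------
4  | Mouse   | 298.34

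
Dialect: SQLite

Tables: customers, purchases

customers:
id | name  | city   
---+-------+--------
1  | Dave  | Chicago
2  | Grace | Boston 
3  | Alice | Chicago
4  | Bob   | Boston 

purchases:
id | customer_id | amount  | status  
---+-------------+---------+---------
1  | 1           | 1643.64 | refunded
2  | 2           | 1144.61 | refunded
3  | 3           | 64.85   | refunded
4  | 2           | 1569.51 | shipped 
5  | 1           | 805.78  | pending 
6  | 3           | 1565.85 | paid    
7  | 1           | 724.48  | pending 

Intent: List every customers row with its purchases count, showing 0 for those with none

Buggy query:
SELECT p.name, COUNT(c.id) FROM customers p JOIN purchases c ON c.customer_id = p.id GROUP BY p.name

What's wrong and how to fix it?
Bug: INNER JOIN drops customers rows that have no matching purchases rows

Fix: Switch to LEFT JOIN to retain unmatched parent rows

Corrected query:
SELECT p.name, COUNT(c.id) FROM customers p LEFT JOIN purchases c ON c.customer_id = p.id GROUP BY p.name

Result:
name  | COUNT(c.id)
------+------------
Alice | 2          
Bob   | 0          
Dave  | 3          
Grace | 2          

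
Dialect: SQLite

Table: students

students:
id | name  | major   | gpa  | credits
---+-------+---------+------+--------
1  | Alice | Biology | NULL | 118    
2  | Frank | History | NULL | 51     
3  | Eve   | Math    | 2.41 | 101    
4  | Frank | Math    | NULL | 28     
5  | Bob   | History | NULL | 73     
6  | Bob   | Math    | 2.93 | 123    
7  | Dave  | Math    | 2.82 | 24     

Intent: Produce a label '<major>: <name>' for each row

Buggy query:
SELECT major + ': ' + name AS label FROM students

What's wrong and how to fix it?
Bug: SQLite uses || for string concatenation; + coerces text to numbers (yielding 0)

Fix: Replace + with || to concatenate text

Corrected query:
SELECT major || ': ' || name AS label FROM students

Result:
label         
--------------
Biology: Alice
History: Frank
Math: Eve     
Math: Frank   
History: Bob  
Math: Bob     
Math: Dave    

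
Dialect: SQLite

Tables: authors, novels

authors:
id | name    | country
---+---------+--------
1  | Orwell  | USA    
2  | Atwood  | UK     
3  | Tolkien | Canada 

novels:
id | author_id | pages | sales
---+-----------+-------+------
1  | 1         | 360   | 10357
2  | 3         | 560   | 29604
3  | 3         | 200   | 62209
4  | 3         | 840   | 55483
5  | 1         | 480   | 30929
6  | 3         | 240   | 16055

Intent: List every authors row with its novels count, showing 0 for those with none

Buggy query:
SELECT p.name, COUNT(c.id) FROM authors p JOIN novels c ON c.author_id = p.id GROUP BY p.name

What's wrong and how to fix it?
Bug: An inner join excludes parents with zero children

Fix: Use LEFT JOIN so parents without children still appear (COUNT(c.id) gives 0)

Corrected query:
SELECT p.name, COUNT(c.id) FROM authors p LEFT JOIN novels c ON c.author_id = p.id GROUP BY p.name

Result:
name    | COUNT(c.id)
--------+------------
Atwood  | 0          
Orwell  | 2          
Tolkien | 4          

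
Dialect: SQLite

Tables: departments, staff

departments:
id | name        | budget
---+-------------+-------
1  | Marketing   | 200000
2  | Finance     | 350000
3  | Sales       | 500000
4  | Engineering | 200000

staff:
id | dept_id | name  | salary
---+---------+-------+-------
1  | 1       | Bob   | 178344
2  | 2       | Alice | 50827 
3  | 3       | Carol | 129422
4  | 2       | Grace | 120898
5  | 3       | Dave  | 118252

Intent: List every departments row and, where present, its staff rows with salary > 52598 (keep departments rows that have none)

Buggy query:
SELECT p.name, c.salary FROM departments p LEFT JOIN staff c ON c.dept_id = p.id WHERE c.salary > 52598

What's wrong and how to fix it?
Bug: A WHERE condition on the right-hand table after LEFT JOIN drops unmatched parents

Fix: Move the right-table condition into the ON clause so unmatched parents are kept

Corrected query:
SELECT p.name, c.salary FROM departments p LEFT JOIN staff c ON c.dept_id = p.id AND c.salary > 52598

Result:
name        | salary
------------+-------
Marketing   | 178344
Finance     | 120898
Sales       | 118252
Sales       | 129422
Engineering | NULL  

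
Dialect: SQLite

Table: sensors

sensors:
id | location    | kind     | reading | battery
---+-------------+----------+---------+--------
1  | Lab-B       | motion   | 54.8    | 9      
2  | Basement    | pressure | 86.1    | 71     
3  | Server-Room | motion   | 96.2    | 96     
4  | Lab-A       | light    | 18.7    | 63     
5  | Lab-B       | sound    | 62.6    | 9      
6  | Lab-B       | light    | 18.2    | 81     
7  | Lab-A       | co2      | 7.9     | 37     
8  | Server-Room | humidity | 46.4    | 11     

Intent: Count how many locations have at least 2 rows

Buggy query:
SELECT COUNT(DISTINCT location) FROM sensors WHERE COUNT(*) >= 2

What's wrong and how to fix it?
Bug: WHERE filters individual rows, not groups, so a group-level COUNT is invalid there

Fix: Use a subquery that GROUPs and filters with HAVING, then count its rows

Corrected query:
SELECT COUNT(*) FROM (SELECT location FROM sensors GROUP BY location HAVING COUNT(*) >= 2)

Result:
COUNT(*)
--------
3       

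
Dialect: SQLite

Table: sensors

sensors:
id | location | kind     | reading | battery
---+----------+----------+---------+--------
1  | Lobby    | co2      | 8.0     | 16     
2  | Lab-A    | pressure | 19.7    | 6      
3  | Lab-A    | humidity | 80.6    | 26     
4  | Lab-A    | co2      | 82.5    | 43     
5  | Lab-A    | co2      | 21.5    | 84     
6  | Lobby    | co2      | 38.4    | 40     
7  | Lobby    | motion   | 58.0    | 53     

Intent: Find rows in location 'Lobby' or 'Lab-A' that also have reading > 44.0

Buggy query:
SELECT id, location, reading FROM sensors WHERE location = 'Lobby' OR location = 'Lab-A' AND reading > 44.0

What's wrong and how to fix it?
Bug: AND binds tighter than OR, so this parses as location = 'Lobby' OR (location = 'Lab-A' AND reading > 44.0)

Fix: Group the OR with parentheses (or use IN), then AND the threshold

Corrected query:
SELECT id, location, reading FROM sensors WHERE (location = 'Lobby' OR location = 'Lab-A') AND reading > 44.0

Result:
id | location | reading
---+----------+--------
3  | Lab-A    | 80.6   
4  | Lab-A    | 82.5   
7  | Lobby    | 58     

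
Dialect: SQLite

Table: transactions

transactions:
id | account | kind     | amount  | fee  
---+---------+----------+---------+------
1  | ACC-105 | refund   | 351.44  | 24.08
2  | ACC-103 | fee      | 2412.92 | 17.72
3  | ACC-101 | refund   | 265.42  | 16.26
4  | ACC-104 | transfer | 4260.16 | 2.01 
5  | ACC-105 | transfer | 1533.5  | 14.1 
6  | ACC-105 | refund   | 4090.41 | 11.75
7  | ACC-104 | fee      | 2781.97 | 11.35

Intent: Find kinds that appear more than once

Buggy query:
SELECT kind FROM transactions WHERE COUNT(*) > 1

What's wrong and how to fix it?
Bug: COUNT(*) is an aggregate and cannot be used in WHERE

Fix: GROUP BY kind, then filter groups with HAVING COUNT(*) > 1

Corrected query:
SELECT kind FROM transactions GROUP BY kind HAVING COUNT(*) > 1

Result:
kind    
--------
fee     
refund  
transfer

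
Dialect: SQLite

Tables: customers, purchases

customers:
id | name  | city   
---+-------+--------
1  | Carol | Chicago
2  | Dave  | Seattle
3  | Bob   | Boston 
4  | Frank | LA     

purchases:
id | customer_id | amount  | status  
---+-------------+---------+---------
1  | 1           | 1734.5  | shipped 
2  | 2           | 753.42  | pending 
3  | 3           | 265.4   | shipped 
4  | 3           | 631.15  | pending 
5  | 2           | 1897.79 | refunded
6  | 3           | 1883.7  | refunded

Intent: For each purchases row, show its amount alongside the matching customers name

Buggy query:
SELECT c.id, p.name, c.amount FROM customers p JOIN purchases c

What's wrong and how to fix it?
Bug: Missing join condition: each purchases row is matched to all customers rows instead of just its own

Fix: Specify the join condition linking the foreign key to the parent id

Corrected query:
SELECT c.id, p.name, c.amount FROM customers p JOIN purchases c ON c.customer_id = p.id

Result:
id | name  | amount 
---+-------+--------
1  | Carol | 1734.5 
2  | Dave  | 753.42 
3  | Bob   | 265.4  
4  | Bob   | 631.15 
5  | Dave  | 1897.79
6  | Bob   | 1883.7 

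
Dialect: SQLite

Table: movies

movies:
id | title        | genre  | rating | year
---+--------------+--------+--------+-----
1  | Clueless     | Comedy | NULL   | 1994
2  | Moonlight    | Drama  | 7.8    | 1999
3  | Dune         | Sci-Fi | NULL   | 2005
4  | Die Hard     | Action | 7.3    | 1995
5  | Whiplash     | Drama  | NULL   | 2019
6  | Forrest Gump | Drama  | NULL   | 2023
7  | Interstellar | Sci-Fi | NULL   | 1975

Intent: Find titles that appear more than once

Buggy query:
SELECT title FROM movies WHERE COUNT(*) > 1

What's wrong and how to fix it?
Bug: WHERE can't reference COUNT(*); aggregates are computed after WHERE

Fix: Group first, then use HAVING for the count condition

Corrected query:
SELECT title FROM movies GROUP BY title HAVING COUNT(*) > 1

Result:
(no rows)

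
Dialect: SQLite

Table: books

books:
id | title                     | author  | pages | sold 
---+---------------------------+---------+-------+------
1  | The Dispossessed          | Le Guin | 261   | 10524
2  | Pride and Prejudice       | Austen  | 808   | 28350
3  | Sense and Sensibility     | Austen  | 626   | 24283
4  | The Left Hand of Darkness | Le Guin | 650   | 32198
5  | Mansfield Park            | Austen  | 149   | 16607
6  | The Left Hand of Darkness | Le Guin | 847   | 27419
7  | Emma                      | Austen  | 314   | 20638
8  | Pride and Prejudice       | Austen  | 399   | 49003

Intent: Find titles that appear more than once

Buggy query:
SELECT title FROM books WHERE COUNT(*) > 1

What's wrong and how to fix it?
Bug: COUNT(*) is an aggregate and cannot be used in WHERE

Fix: Group first, then use HAVING for the count condition

Corrected query:
SELECT title FROM books GROUP BY title HAVING COUNT(*) > 1

Result:
title                    
-------------------------
Pride and Prejudice      
The Left Hand of Darkness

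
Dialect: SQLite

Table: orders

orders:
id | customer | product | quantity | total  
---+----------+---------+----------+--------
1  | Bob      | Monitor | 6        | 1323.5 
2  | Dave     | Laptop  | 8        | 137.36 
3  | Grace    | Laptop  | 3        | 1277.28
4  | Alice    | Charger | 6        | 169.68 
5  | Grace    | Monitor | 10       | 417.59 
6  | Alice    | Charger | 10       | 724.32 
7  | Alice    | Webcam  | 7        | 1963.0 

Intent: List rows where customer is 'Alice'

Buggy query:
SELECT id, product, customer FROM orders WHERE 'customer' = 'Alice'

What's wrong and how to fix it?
Bug: 'customer' in single quotes is a string literal, not the column; the comparison is literal-vs-literal and never true

Fix: Remove the quotes around the column name (or use double quotes for an identifier)

Corrected query:
SELECT id, product, customer FROM orders WHERE customer = 'Alice'

Result:
id | product | customer
---+---------+---------
4  | Charger | Alice   
6  | Charger | Alice   
7  | Webcam  | Alice   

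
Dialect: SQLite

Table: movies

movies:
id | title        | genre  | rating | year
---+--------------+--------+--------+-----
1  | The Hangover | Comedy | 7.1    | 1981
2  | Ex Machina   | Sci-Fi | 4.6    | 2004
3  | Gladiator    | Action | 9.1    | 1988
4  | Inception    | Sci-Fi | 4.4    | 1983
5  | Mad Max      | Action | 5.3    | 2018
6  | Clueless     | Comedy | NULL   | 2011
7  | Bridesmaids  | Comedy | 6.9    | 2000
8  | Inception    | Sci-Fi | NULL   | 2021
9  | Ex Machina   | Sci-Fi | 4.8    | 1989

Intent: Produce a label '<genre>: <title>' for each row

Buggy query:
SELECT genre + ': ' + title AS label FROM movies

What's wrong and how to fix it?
Bug: '+' is numeric addition; on text columns SQLite converts them to 0 instead of concatenating

Fix: Use the || operator for string concatenation

Corrected query:
SELECT genre || ': ' || title AS label FROM movies

Result:
label               
--------------------
Comedy: The Hangover
Sci-Fi: Ex Machina  
Action: Gladiator   
Sci-Fi: Inception   
Action: Mad Max     
Comedy: Clueless    
Comedy: Bridesmaids 
Sci-Fi: Inception   
Sci-Fi: Ex Machina  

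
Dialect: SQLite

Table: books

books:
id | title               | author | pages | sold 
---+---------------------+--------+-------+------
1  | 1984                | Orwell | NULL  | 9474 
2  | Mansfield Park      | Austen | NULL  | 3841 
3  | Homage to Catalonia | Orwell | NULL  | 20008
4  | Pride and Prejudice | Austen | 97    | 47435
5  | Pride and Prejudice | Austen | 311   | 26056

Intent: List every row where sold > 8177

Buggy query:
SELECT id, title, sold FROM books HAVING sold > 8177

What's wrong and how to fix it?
Bug: This is a non-aggregate query (no GROUP BY, no aggregates), so in SQLite the HAVING clause is invalid here; a row-level condition belongs in WHERE

Fix: Replace HAVING with WHERE since the condition applies to individual rows

Corrected query:
SELECT id, title, sold FROM books WHERE sold > 8177

Result:
id | title               | sold 
---+---------------------+------
1  | 1984                | 9474 
3  | Homage to Catalonia | 20008
4  | Pride and Prejudice | 47435
5  | Pride and Prejudice | 26056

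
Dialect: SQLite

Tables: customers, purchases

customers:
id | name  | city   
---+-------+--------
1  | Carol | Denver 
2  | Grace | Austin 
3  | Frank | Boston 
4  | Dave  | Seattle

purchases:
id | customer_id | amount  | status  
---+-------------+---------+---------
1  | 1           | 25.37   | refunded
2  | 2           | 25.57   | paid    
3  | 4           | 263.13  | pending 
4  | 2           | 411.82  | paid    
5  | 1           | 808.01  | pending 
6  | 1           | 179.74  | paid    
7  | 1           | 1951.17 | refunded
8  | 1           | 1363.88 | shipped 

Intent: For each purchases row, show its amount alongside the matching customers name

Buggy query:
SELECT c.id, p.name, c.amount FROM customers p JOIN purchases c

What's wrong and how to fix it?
Bug: JOIN with no ON clause produces a cartesian product; every purchases row pairs with every customers row

Fix: Add ON c.customer_id = p.id to the JOIN

Corrected query:
SELECT c.id, p.name, c.amount FROM customers p JOIN purchases c ON c.customer_id = p.id

Result:
id | name  | amount 
---+-------+--------
1  | Carol | 25.37  
2  | Grace | 25.57  
3  | Dave  | 263.13 
4  | Grace | 411.82 
5  | Carol | 808.01 
6  | Carol | 179.74 
7  | Carol | 1951.17
8  | Carol | 1363.88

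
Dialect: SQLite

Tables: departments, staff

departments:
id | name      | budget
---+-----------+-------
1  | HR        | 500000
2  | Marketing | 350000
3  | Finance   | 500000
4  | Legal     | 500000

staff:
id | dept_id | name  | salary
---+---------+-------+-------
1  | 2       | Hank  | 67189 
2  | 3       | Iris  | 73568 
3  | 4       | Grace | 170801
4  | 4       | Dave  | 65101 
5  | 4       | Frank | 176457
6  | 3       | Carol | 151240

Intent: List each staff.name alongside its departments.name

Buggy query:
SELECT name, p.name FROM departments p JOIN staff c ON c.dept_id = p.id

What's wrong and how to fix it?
Bug: 'name' exists in both joined tables, so the database can't tell which one is meant

Fix: Prefix ambiguous columns with the table alias

Corrected query:
SELECT c.name, p.name FROM departments p JOIN staff c ON c.dept_id = p.id

Result:
name  | name     
------+----------
Hank  | Marketing
Iris  | Finance  
Grace | Legal    
Dave  | Legal    
Frank | Legal    
Carol | Finance  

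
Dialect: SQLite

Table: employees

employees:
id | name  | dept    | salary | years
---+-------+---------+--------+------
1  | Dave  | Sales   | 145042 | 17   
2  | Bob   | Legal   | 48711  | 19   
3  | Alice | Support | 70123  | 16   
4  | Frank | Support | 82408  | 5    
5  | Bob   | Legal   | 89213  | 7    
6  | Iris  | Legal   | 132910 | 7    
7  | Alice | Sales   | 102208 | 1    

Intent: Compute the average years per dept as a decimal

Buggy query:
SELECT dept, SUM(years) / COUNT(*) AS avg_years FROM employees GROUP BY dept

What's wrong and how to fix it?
Bug: Both operands are integers, so '/' performs integer division and truncates

Fix: Cast one side to REAL so the division keeps the fractional part

Corrected query:
SELECT dept, SUM(years) * 1.0 / COUNT(*) AS avg_years FROM employees GROUP BY dept

Result:
dept    | avg_years
--------+----------
Legal   | 11       
Sales   | 9        
Support | 10.5     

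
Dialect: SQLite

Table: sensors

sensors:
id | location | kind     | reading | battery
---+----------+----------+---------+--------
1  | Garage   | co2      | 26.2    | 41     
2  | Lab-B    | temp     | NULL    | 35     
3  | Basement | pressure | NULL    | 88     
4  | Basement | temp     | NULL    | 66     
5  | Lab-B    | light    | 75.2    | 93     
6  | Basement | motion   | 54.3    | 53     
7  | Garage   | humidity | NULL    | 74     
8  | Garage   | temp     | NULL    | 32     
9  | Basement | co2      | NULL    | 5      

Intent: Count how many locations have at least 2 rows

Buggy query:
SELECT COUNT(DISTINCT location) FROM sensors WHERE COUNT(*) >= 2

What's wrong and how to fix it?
Bug: COUNT(*) cannot appear in WHERE; the per-group count doesn't exist yet

Fix: Use a subquery that GROUPs and filters with HAVING, then count its rows

Corrected query:
SELECT COUNT(*) FROM (SELECT location FROM sensors GROUP BY location HAVING COUNT(*) >= 2)

Result:
COUNT(*)
--------
3       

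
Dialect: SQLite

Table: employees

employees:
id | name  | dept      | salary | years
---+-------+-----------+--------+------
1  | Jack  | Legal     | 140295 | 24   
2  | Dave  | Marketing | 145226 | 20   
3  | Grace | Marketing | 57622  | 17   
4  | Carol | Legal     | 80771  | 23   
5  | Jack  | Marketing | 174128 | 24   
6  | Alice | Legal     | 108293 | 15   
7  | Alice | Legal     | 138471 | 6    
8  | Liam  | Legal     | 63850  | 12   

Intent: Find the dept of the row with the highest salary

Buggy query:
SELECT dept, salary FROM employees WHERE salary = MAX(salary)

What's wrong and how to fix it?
Bug: WHERE is evaluated per row; an aggregate over the whole table isn't defined there

Fix: Wrap MAX in a scalar subquery so WHERE compares against a single value

Corrected query:
SELECT dept, salary FROM employees WHERE salary = (SELECT MAX(salary) FROM employees)

Result:
dept      | salary
----------+-------
Marketing | 174128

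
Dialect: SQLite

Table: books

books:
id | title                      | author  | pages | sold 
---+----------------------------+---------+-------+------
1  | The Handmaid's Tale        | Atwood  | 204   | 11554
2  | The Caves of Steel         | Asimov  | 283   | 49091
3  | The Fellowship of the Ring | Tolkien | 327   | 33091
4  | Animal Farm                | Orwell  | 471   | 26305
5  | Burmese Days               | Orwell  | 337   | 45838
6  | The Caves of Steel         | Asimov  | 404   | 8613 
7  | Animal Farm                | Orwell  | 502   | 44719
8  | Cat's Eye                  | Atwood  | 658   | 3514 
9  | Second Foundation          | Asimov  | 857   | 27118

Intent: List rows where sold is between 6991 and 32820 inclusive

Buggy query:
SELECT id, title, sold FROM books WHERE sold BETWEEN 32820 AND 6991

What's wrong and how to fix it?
Bug: BETWEEN expects the lower bound first; with 32820 AND 6991 the range is empty

Fix: Swap the bounds so the smaller value comes first

Corrected query:
SELECT id, title, sold FROM books WHERE sold BETWEEN 6991 AND 32820

Result:
id | title               | sold 
---+---------------------+------
1  | The Handmaid's Tale | 11554
4  | Animal Farm         | 26305
6  | The Caves of Steel  | 8613 
9  | Second Foundation   | 27118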